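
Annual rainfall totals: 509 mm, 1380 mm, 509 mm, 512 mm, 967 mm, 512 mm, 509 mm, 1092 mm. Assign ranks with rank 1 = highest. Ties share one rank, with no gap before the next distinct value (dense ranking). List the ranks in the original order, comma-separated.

Sorted (descending): 1380, 1092, 967, 512, 512, 509, 509, 509
The 2 values of 512 share dense rank 4.
The 3 values of 509 share dense rank 5.
Remaining distinct values take the next consecutive integers.

5, 1, 5, 4, 3, 4, 5, 2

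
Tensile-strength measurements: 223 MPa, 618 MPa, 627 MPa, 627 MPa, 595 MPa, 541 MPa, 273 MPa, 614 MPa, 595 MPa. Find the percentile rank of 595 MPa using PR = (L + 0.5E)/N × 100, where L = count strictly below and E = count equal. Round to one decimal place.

44.4

N = 9.
Strictly below 595: 3. Equal to 595: 2.
PR = (3 + 0.5·2)/9 × 100 = 44.4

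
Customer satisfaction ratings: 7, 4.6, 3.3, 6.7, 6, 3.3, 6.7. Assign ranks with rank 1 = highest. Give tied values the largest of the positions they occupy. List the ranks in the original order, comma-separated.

Sorted (descending): 7, 6.7, 6.7, 6, 4.6, 3.3, 3.3
The 2 values of 6.7 occupy positions 2–3 → each gets rank 3.
The 2 values of 3.3 occupy positions 6–7 → each gets rank 7.

1, 5, 7, 3, 4, 7, 3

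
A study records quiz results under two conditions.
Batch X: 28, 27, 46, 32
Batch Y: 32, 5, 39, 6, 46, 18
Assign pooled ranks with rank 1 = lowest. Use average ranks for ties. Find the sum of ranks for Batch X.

25

Sorted (ascending): 5, 6, 18, 27, 28, 32, 32, 39, 46, 46
The 2 values of 32 occupy positions 6–7 → average rank (6+7)/2 = 6.5.
The 2 values of 46 occupy positions 9–10 → average rank (9+10)/2 = 9.5.
Batch X values → pooled ranks: 28→5, 27→4, 46→9.5, 32→6.5
Rank sum = 5 + 4 + 9.5 + 6.5 = 25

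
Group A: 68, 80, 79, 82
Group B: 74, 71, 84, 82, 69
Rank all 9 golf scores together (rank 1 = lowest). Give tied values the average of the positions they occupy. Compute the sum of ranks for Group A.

Sorted (ascending): 68, 69, 71, 74, 79, 80, 82, 82, 84
The 2 values of 82 occupy positions 7–8 → average rank (7+8)/2 = 7.5.
Group A values → pooled ranks: 68→1, 80→6, 79→5, 82→7.5
Rank sum = 1 + 6 + 5 + 7.5 = 19.5

19.5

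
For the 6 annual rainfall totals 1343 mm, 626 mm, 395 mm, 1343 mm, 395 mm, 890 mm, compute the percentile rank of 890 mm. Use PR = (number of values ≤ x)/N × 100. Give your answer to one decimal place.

66.7

N = 6.
Strictly below 890: 3. Equal to 890: 1.
PR = 4/6 × 100 = 66.7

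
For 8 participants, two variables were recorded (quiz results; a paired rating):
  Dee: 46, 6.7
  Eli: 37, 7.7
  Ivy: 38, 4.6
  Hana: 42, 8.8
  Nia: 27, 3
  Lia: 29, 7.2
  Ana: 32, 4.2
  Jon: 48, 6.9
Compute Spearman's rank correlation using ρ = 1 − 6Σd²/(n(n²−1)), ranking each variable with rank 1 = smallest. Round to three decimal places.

Ranks of variable 1: 7, 4, 5, 6, 1, 2, 3, 8
Ranks of variable 2: 4, 7, 3, 8, 1, 6, 2, 5
d = r₁ − r₂: 3, -3, 2, -2, 0, -4, 1, 3
d²: 9, 9, 4, 4, 0, 16, 1, 9; Σd² = 52
ρ = 1 − 6·52/(8·63) = 1 − 312/504 = 0.381

0.381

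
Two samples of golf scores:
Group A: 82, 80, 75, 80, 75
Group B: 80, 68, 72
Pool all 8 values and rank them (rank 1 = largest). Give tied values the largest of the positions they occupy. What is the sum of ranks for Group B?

19

Sorted (descending): 82, 80, 80, 80, 75, 75, 72, 68
The 3 values of 80 occupy positions 2–4 → each gets rank 4.
The 2 values of 75 occupy positions 5–6 → each gets rank 6.
Group B values → pooled ranks: 80→4, 68→8, 72→7
Rank sum = 4 + 8 + 7 = 19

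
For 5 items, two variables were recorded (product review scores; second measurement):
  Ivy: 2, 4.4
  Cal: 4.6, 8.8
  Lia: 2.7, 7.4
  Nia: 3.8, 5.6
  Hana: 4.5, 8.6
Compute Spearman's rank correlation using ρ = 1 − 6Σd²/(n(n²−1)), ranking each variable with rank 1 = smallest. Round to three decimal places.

0.900

Ranks of variable 1: 1, 5, 2, 3, 4
Ranks of variable 2: 1, 5, 3, 2, 4
d = r₁ − r₂: 0, 0, -1, 1, 0
d²: 0, 0, 1, 1, 0; Σd² = 2
ρ = 1 − 6·2/(5·24) = 1 − 12/120 = 0.900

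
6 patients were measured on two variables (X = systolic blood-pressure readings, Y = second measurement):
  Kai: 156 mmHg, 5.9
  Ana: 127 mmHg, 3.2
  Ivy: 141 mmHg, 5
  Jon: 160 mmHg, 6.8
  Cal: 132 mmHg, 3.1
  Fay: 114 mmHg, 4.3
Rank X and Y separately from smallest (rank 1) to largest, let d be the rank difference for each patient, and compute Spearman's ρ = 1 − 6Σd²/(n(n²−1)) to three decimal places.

Ranks of variable 1: 5, 2, 4, 6, 3, 1
Ranks of variable 2: 5, 2, 4, 6, 1, 3
d = r₁ − r₂: 0, 0, 0, 0, 2, -2
d²: 0, 0, 0, 0, 4, 4; Σd² = 8
ρ = 1 − 6·8/(6·35) = 1 − 48/210 = 0.771

0.771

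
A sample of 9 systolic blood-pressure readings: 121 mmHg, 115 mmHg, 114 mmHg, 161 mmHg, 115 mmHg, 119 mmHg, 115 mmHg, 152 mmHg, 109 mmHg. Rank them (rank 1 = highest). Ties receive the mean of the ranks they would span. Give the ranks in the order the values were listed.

3, 6, 8, 1, 6, 4, 6, 2, 9

Sorted (descending): 161, 152, 121, 119, 115, 115, 115, 114, 109
The 3 values of 115 occupy positions 5–7 → average rank 6.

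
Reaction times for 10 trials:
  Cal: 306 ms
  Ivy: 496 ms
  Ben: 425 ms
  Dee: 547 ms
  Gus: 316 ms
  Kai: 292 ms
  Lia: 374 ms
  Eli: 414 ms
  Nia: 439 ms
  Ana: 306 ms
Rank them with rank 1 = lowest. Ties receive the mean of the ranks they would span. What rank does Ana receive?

2.5

Sorted (ascending): 292, 306, 306, 316, 374, 414, 425, 439, 496, 547
The 2 values of 306 occupy positions 2–3 → average rank (2+3)/2 = 2.5.
Ana has value 306 ms → rank 2.5.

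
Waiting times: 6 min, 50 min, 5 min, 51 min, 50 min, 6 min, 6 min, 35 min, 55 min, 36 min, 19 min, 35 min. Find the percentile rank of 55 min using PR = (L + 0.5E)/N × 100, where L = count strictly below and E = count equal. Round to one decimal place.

N = 12.
Strictly below 55: 11. Equal to 55: 1.
PR = (11 + 0.5·1)/12 × 100 = 95.8

95.8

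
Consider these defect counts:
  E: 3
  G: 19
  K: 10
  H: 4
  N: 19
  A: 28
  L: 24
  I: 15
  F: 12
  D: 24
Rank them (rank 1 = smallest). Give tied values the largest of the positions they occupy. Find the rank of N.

7

Sorted (ascending): 3, 4, 10, 12, 15, 19, 19, 24, 24, 28
The 2 values of 19 occupy positions 6–7 → each gets rank 7.
The 2 values of 24 occupy positions 8–9 → each gets rank 9.
N has value 19 → rank 7.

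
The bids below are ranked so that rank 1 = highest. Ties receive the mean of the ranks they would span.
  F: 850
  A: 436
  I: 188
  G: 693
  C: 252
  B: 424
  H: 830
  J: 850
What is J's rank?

Sorted (descending): 850, 850, 830, 693, 436, 424, 252, 188
The 2 values of 850 occupy positions 1–2 → average rank (1+2)/2 = 1.5.
J has value 850 → rank 1.5.

1.5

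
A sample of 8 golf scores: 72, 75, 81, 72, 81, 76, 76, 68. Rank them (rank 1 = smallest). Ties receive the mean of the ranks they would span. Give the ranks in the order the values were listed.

2.5, 4, 7.5, 2.5, 7.5, 5.5, 5.5, 1

Sorted (ascending): 68, 72, 72, 75, 76, 76, 81, 81
The 2 values of 72 occupy positions 2–3 → average rank (2+3)/2 = 2.5.
The 2 values of 76 occupy positions 5–6 → average rank (5+6)/2 = 5.5.
The 2 values of 81 occupy positions 7–8 → average rank (7+8)/2 = 7.5.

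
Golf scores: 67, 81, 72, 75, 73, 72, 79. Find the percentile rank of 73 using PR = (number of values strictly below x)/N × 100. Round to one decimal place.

N = 7.
Strictly below 73: 3. Equal to 73: 1.
PR = 3/7 × 100 = 42.9

42.9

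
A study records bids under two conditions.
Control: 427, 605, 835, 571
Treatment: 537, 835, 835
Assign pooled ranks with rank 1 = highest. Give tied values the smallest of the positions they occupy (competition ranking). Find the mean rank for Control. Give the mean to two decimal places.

Sorted (descending): 835, 835, 835, 605, 571, 537, 427
The 3 values of 835 occupy positions 1–3 → each gets rank 1.
Control values → pooled ranks: 427→7, 605→4, 835→1, 571→5
Mean rank = (7 + 4 + 1 + 5) / 4 = 4.25

4.25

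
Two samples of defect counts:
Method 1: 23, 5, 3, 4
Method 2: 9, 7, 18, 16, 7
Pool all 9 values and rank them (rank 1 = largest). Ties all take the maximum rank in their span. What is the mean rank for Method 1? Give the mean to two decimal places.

6.25

Sorted (descending): 23, 18, 16, 9, 7, 7, 5, 4, 3
The 2 values of 7 occupy positions 5–6 → each gets rank 6.
Method 1 values → pooled ranks: 23→1, 5→7, 3→9, 4→8
Mean rank = (1 + 7 + 9 + 8) / 4 = 6.25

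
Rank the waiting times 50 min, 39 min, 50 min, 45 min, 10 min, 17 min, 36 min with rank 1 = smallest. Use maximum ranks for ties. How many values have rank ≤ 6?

5

Sorted (ascending): 10, 17, 36, 39, 45, 50, 50
The 2 values of 50 occupy positions 6–7 → each gets rank 7.
Ranks ≤ 6: {1, 2, 3, 4, 5} → 5 values.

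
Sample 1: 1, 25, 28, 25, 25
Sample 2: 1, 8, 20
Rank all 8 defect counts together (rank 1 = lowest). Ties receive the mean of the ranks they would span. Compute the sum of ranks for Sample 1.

27.5

Sorted (ascending): 1, 1, 8, 20, 25, 25, 25, 28
The 2 values of 1 occupy positions 1–2 → average rank (1+2)/2 = 1.5.
The 3 values of 25 occupy positions 5–7 → average rank 6.
Sample 1 values → pooled ranks: 1→1.5, 25→6, 28→8, 25→6, 25→6
Rank sum = 1.5 + 6 + 8 + 6 + 6 = 27.5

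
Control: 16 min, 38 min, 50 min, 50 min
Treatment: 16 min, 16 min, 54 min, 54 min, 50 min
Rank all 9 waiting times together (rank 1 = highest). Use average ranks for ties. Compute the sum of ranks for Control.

Sorted (descending): 54, 54, 50, 50, 50, 38, 16, 16, 16
The 2 values of 54 occupy positions 1–2 → average rank (1+2)/2 = 1.5.
The 3 values of 50 occupy positions 3–5 → average rank 4.
The 3 values of 16 occupy positions 7–9 → average rank 8.
Control values → pooled ranks: 16→8, 38→6, 50→4, 50→4
Rank sum = 8 + 6 + 4 + 4 = 22

22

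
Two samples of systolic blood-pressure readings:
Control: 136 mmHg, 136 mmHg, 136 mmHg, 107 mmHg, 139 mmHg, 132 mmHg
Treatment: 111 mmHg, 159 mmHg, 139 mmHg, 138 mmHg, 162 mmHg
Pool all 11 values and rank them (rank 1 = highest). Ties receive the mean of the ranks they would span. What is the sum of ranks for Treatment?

Sorted (descending): 162, 159, 139, 139, 138, 136, 136, 136, 132, 111, 107
The 2 values of 139 occupy positions 3–4 → average rank (3+4)/2 = 3.5.
The 3 values of 136 occupy positions 6–8 → average rank 7.
Treatment values → pooled ranks: 111→10, 159→2, 139→3.5, 138→5, 162→1
Rank sum = 10 + 2 + 3.5 + 5 + 1 = 21.5

21.5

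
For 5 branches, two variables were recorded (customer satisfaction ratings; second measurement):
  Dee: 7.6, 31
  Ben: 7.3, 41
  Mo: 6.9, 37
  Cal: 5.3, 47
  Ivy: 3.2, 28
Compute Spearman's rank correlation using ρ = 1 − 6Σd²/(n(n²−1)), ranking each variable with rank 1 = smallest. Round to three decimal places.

0.100

Ranks of variable 1: 5, 4, 3, 2, 1
Ranks of variable 2: 2, 4, 3, 5, 1
d = r₁ − r₂: 3, 0, 0, -3, 0
d²: 9, 0, 0, 9, 0; Σd² = 18
ρ = 1 − 6·18/(5·24) = 1 − 108/120 = 0.100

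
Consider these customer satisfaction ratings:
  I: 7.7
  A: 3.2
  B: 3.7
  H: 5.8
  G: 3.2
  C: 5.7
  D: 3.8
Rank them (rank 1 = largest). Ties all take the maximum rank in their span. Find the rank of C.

Sorted (descending): 7.7, 5.8, 5.7, 3.8, 3.7, 3.2, 3.2
The 2 values of 3.2 occupy positions 6–7 → each gets rank 7.
C has value 5.7 → rank 3.

3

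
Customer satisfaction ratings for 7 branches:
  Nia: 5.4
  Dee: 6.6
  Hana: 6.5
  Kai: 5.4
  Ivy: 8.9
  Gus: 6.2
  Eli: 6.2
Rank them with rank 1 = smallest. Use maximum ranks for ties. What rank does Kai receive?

2

Sorted (ascending): 5.4, 5.4, 6.2, 6.2, 6.5, 6.6, 8.9
The 2 values of 5.4 occupy positions 1–2 → each gets rank 2.
The 2 values of 6.2 occupy positions 3–4 → each gets rank 4.
Kai has value 5.4 → rank 2.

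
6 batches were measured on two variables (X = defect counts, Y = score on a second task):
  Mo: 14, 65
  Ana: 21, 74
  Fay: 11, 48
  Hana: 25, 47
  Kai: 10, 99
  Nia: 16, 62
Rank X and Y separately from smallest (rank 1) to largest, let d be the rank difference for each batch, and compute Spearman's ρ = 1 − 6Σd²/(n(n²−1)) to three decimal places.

Ranks of variable 1: 3, 5, 2, 6, 1, 4
Ranks of variable 2: 4, 5, 2, 1, 6, 3
d = r₁ − r₂: -1, 0, 0, 5, -5, 1
d²: 1, 0, 0, 25, 25, 1; Σd² = 52
ρ = 1 − 6·52/(6·35) = 1 − 312/210 = -0.486

-0.486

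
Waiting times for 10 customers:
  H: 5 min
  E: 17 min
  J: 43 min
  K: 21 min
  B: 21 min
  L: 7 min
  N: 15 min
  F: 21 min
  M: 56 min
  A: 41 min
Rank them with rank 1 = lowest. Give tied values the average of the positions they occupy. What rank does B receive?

Sorted (ascending): 5, 7, 15, 17, 21, 21, 21, 41, 43, 56
The 3 values of 21 occupy positions 5–7 → average rank 6.
B has value 21 min → rank 6.

6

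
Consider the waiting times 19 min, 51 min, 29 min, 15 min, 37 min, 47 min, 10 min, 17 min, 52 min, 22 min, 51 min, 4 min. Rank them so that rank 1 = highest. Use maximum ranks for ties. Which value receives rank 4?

Sorted (descending): 52, 51, 51, 47, 37, 29, 22, 19, 17, 15, 10, 4
The 2 values of 51 occupy positions 2–3 → each gets rank 3.
Rank 4 → value 47.

47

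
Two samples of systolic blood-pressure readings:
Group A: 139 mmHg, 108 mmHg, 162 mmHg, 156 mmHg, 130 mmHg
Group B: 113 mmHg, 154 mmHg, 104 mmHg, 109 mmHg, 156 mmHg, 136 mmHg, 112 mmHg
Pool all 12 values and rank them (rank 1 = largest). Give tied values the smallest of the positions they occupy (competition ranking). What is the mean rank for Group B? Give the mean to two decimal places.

Sorted (descending): 162, 156, 156, 154, 139, 136, 130, 113, 112, 109, 108, 104
The 2 values of 156 occupy positions 2–3 → each gets rank 2.
Group B values → pooled ranks: 113→8, 154→4, 104→12, 109→10, 156→2, 136→6, 112→9
Mean rank = (8 + 4 + 12 + 10 + 2 + 6 + 9) / 7 = 7.29

7.29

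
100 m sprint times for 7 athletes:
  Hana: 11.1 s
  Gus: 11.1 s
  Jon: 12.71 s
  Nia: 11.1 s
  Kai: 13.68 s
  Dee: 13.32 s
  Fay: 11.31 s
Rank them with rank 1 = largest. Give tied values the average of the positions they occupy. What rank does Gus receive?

6

Sorted (descending): 13.68, 13.32, 12.71, 11.31, 11.1, 11.1, 11.1
The 3 values of 11.1 occupy positions 5–7 → average rank 6.
Gus has value 11.1 s → rank 6.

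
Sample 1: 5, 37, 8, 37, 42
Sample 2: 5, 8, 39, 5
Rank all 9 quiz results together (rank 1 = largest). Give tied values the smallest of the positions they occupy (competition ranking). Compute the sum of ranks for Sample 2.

Sorted (descending): 42, 39, 37, 37, 8, 8, 5, 5, 5
The 2 values of 37 occupy positions 3–4 → each gets rank 3.
The 2 values of 8 occupy positions 5–6 → each gets rank 5.
The 3 values of 5 occupy positions 7–9 → each gets rank 7.
Sample 2 values → pooled ranks: 5→7, 8→5, 39→2, 5→7
Rank sum = 7 + 5 + 2 + 7 = 21

21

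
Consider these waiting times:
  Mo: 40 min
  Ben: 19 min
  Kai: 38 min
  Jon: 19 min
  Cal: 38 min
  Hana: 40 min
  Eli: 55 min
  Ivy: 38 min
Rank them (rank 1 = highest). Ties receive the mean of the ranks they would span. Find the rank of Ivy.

5

Sorted (descending): 55, 40, 40, 38, 38, 38, 19, 19
The 2 values of 40 occupy positions 2–3 → average rank (2+3)/2 = 2.5.
The 3 values of 38 occupy positions 4–6 → average rank 5.
The 2 values of 19 occupy positions 7–8 → average rank (7+8)/2 = 7.5.
Ivy has value 38 min → rank 5.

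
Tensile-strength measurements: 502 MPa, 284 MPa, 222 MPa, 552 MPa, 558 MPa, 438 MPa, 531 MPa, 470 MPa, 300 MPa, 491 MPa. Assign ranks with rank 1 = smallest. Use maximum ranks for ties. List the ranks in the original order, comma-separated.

Sorted (ascending): 222, 284, 300, 438, 470, 491, 502, 531, 552, 558
No ties — each value takes its position as its rank.

7, 2, 1, 9, 10, 4, 8, 5, 3, 6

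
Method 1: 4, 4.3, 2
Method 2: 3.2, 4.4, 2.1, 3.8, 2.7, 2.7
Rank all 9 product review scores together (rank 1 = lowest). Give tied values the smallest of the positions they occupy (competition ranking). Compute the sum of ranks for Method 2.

Sorted (ascending): 2, 2.1, 2.7, 2.7, 3.2, 3.8, 4, 4.3, 4.4
The 2 values of 2.7 occupy positions 3–4 → each gets rank 3.
Method 2 values → pooled ranks: 3.2→5, 4.4→9, 2.1→2, 3.8→6, 2.7→3, 2.7→3
Rank sum = 5 + 9 + 2 + 6 + 3 + 3 = 28

28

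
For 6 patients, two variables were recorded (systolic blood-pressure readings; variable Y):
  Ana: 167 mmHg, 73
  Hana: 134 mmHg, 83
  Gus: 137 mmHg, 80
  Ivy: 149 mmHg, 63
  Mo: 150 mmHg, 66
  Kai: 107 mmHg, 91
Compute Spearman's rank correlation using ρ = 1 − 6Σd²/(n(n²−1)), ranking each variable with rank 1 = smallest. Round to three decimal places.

Ranks of variable 1: 6, 2, 3, 4, 5, 1
Ranks of variable 2: 3, 5, 4, 1, 2, 6
d = r₁ − r₂: 3, -3, -1, 3, 3, -5
d²: 9, 9, 1, 9, 9, 25; Σd² = 62
ρ = 1 − 6·62/(6·35) = 1 − 372/210 = -0.771

-0.771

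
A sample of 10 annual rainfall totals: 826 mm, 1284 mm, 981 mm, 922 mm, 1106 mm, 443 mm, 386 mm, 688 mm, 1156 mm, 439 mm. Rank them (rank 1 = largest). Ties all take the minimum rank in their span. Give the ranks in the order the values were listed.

Sorted (descending): 1284, 1156, 1106, 981, 922, 826, 688, 443, 439, 386
No ties — each value takes its position as its rank.

6, 1, 4, 5, 3, 8, 10, 7, 2, 9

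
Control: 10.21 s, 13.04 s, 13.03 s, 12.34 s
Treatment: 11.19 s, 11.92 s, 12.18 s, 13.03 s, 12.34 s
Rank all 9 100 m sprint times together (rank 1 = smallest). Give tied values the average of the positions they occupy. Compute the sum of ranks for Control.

Sorted (ascending): 10.21, 11.19, 11.92, 12.18, 12.34, 12.34, 13.03, 13.03, 13.04
The 2 values of 12.34 occupy positions 5–6 → average rank (5+6)/2 = 5.5.
The 2 values of 13.03 occupy positions 7–8 → average rank (7+8)/2 = 7.5.
Control values → pooled ranks: 10.21→1, 13.04→9, 13.03→7.5, 12.34→5.5
Rank sum = 1 + 9 + 7.5 + 5.5 = 23

23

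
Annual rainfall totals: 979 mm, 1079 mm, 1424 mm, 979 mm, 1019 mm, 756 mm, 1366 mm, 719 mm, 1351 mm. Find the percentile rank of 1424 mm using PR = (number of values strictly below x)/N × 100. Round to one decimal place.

88.9

N = 9.
Strictly below 1424: 8. Equal to 1424: 1.
PR = 8/9 × 100 = 88.9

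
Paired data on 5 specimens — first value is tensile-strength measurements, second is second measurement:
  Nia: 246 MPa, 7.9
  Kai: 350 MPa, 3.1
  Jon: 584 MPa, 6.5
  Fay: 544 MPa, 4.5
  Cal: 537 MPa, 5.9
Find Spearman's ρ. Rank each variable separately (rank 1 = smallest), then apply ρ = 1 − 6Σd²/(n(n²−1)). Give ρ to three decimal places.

-0.100

Ranks of variable 1: 1, 2, 5, 4, 3
Ranks of variable 2: 5, 1, 4, 2, 3
d = r₁ − r₂: -4, 1, 1, 2, 0
d²: 16, 1, 1, 4, 0; Σd² = 22
ρ = 1 − 6·22/(5·24) = 1 − 132/120 = -0.100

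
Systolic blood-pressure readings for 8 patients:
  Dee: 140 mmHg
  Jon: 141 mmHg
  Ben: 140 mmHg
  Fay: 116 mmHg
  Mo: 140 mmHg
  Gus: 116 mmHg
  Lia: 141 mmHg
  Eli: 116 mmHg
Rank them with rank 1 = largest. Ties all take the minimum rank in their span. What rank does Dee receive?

3

Sorted (descending): 141, 141, 140, 140, 140, 116, 116, 116
The 2 values of 141 occupy positions 1–2 → each gets rank 1.
The 3 values of 140 occupy positions 3–5 → each gets rank 3.
The 3 values of 116 occupy positions 6–8 → each gets rank 6.
Dee has value 140 mmHg → rank 3.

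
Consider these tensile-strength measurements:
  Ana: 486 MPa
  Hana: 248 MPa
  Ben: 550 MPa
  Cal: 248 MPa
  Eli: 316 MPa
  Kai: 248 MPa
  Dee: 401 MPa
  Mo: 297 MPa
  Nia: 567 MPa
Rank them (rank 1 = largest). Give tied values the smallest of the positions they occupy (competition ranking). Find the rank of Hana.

7

Sorted (descending): 567, 550, 486, 401, 316, 297, 248, 248, 248
The 3 values of 248 occupy positions 7–9 → each gets rank 7.
Hana has value 248 MPa → rank 7.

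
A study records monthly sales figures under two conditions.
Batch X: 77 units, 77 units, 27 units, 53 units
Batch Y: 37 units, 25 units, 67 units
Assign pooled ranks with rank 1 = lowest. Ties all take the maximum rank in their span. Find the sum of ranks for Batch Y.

9

Sorted (ascending): 25, 27, 37, 53, 67, 77, 77
The 2 values of 77 occupy positions 6–7 → each gets rank 7.
Batch Y values → pooled ranks: 37→3, 25→1, 67→5
Rank sum = 3 + 1 + 5 = 9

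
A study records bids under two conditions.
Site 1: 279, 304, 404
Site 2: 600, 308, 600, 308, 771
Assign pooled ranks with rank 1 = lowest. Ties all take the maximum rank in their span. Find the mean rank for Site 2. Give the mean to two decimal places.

Sorted (ascending): 279, 304, 308, 308, 404, 600, 600, 771
The 2 values of 308 occupy positions 3–4 → each gets rank 4.
The 2 values of 600 occupy positions 6–7 → each gets rank 7.
Site 2 values → pooled ranks: 600→7, 308→4, 600→7, 308→4, 771→8
Mean rank = (7 + 4 + 7 + 4 + 8) / 5 = 6.00

6.00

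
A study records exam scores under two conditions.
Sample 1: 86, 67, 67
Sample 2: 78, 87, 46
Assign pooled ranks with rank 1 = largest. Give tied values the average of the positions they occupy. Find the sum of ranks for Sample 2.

10

Sorted (descending): 87, 86, 78, 67, 67, 46
The 2 values of 67 occupy positions 4–5 → average rank (4+5)/2 = 4.5.
Sample 2 values → pooled ranks: 78→3, 87→1, 46→6
Rank sum = 3 + 1 + 6 = 10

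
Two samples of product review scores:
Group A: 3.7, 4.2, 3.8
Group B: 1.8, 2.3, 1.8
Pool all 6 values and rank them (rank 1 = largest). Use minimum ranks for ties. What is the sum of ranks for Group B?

Sorted (descending): 4.2, 3.8, 3.7, 2.3, 1.8, 1.8
The 2 values of 1.8 occupy positions 5–6 → each gets rank 5.
Group B values → pooled ranks: 1.8→5, 2.3→4, 1.8→5
Rank sum = 5 + 4 + 5 = 14

14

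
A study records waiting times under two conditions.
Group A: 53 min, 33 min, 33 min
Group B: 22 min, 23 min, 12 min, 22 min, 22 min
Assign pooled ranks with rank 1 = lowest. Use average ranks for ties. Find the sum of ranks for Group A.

21

Sorted (ascending): 12, 22, 22, 22, 23, 33, 33, 53
The 3 values of 22 occupy positions 2–4 → average rank 3.
The 2 values of 33 occupy positions 6–7 → average rank (6+7)/2 = 6.5.
Group A values → pooled ranks: 53→8, 33→6.5, 33→6.5
Rank sum = 8 + 6.5 + 6.5 = 21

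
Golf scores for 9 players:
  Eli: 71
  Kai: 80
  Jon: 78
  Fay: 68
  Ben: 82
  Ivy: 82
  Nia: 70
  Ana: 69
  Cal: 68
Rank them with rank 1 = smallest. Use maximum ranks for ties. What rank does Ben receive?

9

Sorted (ascending): 68, 68, 69, 70, 71, 78, 80, 82, 82
The 2 values of 68 occupy positions 1–2 → each gets rank 2.
The 2 values of 82 occupy positions 8–9 → each gets rank 9.
Ben has value 82 → rank 9.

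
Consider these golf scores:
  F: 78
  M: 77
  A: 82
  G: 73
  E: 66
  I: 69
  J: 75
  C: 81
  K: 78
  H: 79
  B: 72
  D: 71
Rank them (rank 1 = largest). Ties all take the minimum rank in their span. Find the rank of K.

4

Sorted (descending): 82, 81, 79, 78, 78, 77, 75, 73, 72, 71, 69, 66
The 2 values of 78 occupy positions 4–5 → each gets rank 4.
K has value 78 → rank 4.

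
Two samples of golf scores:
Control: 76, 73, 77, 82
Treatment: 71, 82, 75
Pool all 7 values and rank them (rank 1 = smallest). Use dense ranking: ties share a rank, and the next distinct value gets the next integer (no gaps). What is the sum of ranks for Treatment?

Sorted (ascending): 71, 73, 75, 76, 77, 82, 82
The 2 values of 82 share dense rank 6.
Remaining distinct values take the next consecutive integers.
Treatment values → pooled ranks: 71→1, 82→6, 75→3
Rank sum = 1 + 6 + 3 = 10

10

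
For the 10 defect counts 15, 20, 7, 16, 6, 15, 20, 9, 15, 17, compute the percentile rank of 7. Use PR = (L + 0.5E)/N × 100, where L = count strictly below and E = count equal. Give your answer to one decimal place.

N = 10.
Strictly below 7: 1. Equal to 7: 1.
PR = (1 + 0.5·1)/10 × 100 = 15.0

15.0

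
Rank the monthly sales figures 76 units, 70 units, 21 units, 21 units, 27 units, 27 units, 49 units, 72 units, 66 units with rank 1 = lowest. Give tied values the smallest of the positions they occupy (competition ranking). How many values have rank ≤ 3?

Sorted (ascending): 21, 21, 27, 27, 49, 66, 70, 72, 76
The 2 values of 21 occupy positions 1–2 → each gets rank 1.
The 2 values of 27 occupy positions 3–4 → each gets rank 3.
Ranks ≤ 3: {1, 1, 3, 3} → 4 values.

4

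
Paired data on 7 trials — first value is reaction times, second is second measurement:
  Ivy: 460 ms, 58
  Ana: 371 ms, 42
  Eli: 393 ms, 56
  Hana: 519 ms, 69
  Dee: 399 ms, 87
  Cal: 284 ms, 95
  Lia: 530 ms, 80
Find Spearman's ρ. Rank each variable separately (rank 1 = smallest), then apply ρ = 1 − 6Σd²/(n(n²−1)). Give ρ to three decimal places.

0.036

Ranks of variable 1: 5, 2, 3, 6, 4, 1, 7
Ranks of variable 2: 3, 1, 2, 4, 6, 7, 5
d = r₁ − r₂: 2, 1, 1, 2, -2, -6, 2
d²: 4, 1, 1, 4, 4, 36, 4; Σd² = 54
ρ = 1 − 6·54/(7·48) = 1 − 324/336 = 0.036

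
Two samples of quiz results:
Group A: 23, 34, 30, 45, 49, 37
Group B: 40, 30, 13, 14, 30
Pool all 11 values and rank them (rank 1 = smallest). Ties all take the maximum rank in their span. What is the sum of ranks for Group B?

Sorted (ascending): 13, 14, 23, 30, 30, 30, 34, 37, 40, 45, 49
The 3 values of 30 occupy positions 4–6 → each gets rank 6.
Group B values → pooled ranks: 40→9, 30→6, 13→1, 14→2, 30→6
Rank sum = 9 + 6 + 1 + 2 + 6 = 24

24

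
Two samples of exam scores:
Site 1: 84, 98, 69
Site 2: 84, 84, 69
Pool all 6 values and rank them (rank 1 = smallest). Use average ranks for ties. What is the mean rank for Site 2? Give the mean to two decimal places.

Sorted (ascending): 69, 69, 84, 84, 84, 98
The 2 values of 69 occupy positions 1–2 → average rank (1+2)/2 = 1.5.
The 3 values of 84 occupy positions 3–5 → average rank 4.
Site 2 values → pooled ranks: 84→4, 84→4, 69→1.5
Mean rank = (4 + 4 + 1.5) / 3 = 3.17

3.17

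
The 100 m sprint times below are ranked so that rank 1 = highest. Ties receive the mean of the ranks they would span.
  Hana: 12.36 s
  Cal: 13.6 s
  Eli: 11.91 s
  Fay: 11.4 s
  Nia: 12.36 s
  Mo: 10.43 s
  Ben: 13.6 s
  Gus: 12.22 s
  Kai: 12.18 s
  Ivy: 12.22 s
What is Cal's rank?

Sorted (descending): 13.6, 13.6, 12.36, 12.36, 12.22, 12.22, 12.18, 11.91, 11.4, 10.43
The 2 values of 13.6 occupy positions 1–2 → average rank (1+2)/2 = 1.5.
The 2 values of 12.36 occupy positions 3–4 → average rank (3+4)/2 = 3.5.
The 2 values of 12.22 occupy positions 5–6 → average rank (5+6)/2 = 5.5.
Cal has value 13.6 s → rank 1.5.

1.5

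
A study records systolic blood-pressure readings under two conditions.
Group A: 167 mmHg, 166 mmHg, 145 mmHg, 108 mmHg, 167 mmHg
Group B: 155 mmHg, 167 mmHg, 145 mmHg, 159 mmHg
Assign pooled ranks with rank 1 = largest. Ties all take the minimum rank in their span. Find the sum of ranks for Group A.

22

Sorted (descending): 167, 167, 167, 166, 159, 155, 145, 145, 108
The 3 values of 167 occupy positions 1–3 → each gets rank 1.
The 2 values of 145 occupy positions 7–8 → each gets rank 7.
Group A values → pooled ranks: 167→1, 166→4, 145→7, 108→9, 167→1
Rank sum = 1 + 4 + 7 + 9 + 1 = 22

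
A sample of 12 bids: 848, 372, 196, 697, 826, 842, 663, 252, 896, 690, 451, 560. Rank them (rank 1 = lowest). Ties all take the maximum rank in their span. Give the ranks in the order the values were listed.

Sorted (ascending): 196, 252, 372, 451, 560, 663, 690, 697, 826, 842, 848, 896
No ties — each value takes its position as its rank.

11, 3, 1, 8, 9, 10, 6, 2, 12, 7, 4, 5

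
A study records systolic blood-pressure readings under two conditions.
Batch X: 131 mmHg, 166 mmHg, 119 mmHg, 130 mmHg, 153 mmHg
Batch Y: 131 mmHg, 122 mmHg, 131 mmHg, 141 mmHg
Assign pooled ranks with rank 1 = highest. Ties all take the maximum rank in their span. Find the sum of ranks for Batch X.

25

Sorted (descending): 166, 153, 141, 131, 131, 131, 130, 122, 119
The 3 values of 131 occupy positions 4–6 → each gets rank 6.
Batch X values → pooled ranks: 131→6, 166→1, 119→9, 130→7, 153→2
Rank sum = 6 + 1 + 9 + 7 + 2 = 25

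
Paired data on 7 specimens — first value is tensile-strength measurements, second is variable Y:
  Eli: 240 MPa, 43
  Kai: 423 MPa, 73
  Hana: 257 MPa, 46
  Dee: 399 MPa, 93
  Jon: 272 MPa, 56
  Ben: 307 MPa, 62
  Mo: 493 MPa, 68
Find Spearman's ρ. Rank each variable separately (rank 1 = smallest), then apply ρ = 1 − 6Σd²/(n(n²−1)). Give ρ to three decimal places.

0.857

Ranks of variable 1: 1, 6, 2, 5, 3, 4, 7
Ranks of variable 2: 1, 6, 2, 7, 3, 4, 5
d = r₁ − r₂: 0, 0, 0, -2, 0, 0, 2
d²: 0, 0, 0, 4, 0, 0, 4; Σd² = 8
ρ = 1 − 6·8/(7·48) = 1 − 48/336 = 0.857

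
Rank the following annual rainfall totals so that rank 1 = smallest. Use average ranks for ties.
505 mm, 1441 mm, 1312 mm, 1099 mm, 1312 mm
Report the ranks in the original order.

1, 5, 3.5, 2, 3.5

Sorted (ascending): 505, 1099, 1312, 1312, 1441
The 2 values of 1312 occupy positions 3–4 → average rank (3+4)/2 = 3.5.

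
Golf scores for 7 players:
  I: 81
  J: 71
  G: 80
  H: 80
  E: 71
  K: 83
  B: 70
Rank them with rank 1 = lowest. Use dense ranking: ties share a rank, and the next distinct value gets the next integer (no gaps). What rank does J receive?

Sorted (ascending): 70, 71, 71, 80, 80, 81, 83
The 2 values of 71 share dense rank 2.
The 2 values of 80 share dense rank 3.
Remaining distinct values take the next consecutive integers.
J has value 71 → rank 2.

2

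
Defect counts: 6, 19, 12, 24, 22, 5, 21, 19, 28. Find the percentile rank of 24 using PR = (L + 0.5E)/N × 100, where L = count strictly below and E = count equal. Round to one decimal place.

N = 9.
Strictly below 24: 7. Equal to 24: 1.
PR = (7 + 0.5·1)/9 × 100 = 83.3

83.3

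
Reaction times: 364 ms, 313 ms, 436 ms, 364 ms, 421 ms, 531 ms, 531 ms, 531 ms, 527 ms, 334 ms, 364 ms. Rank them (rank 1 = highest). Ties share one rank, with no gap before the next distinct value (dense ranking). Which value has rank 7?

Sorted (descending): 531, 531, 531, 527, 436, 421, 364, 364, 364, 334, 313
The 3 values of 531 share dense rank 1.
The 3 values of 364 share dense rank 5.
Remaining distinct values take the next consecutive integers.
Rank 7 → value 313.

313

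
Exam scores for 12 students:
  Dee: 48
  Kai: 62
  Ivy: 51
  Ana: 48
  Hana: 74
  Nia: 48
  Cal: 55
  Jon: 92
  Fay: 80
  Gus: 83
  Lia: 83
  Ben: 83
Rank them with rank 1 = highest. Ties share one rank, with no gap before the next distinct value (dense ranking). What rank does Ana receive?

8

Sorted (descending): 92, 83, 83, 83, 80, 74, 62, 55, 51, 48, 48, 48
The 3 values of 83 share dense rank 2.
The 3 values of 48 share dense rank 8.
Remaining distinct values take the next consecutive integers.
Ana has value 48 → rank 8.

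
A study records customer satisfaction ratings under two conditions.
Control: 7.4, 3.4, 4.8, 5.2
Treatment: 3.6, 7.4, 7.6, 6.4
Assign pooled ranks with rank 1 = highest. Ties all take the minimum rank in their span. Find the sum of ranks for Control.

21

Sorted (descending): 7.6, 7.4, 7.4, 6.4, 5.2, 4.8, 3.6, 3.4
The 2 values of 7.4 occupy positions 2–3 → each gets rank 2.
Control values → pooled ranks: 7.4→2, 3.4→8, 4.8→6, 5.2→5
Rank sum = 2 + 8 + 6 + 5 = 21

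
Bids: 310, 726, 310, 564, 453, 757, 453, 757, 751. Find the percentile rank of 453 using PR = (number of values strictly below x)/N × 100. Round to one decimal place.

N = 9.
Strictly below 453: 2. Equal to 453: 2.
PR = 2/9 × 100 = 22.2

22.2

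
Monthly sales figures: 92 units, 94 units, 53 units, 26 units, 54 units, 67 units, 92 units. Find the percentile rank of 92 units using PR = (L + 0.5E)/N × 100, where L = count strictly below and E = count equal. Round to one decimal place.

N = 7.
Strictly below 92: 4. Equal to 92: 2.
PR = (4 + 0.5·2)/7 × 100 = 71.4

71.4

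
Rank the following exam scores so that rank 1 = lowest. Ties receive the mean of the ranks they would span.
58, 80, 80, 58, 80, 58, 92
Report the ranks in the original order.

Sorted (ascending): 58, 58, 58, 80, 80, 80, 92
The 3 values of 58 occupy positions 1–3 → average rank 2.
The 3 values of 80 occupy positions 4–6 → average rank 5.

2, 5, 5, 2, 5, 2, 7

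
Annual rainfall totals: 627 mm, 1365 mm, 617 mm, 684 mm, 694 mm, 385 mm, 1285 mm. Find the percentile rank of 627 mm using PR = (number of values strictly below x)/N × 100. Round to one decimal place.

N = 7.
Strictly below 627: 2. Equal to 627: 1.
PR = 2/7 × 100 = 28.6

28.6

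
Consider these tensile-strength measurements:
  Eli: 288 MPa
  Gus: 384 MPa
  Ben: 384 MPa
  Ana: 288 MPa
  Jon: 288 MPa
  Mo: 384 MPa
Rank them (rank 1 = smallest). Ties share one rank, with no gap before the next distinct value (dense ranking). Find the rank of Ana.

Sorted (ascending): 288, 288, 288, 384, 384, 384
The 3 values of 288 share dense rank 1.
The 3 values of 384 share dense rank 2.
Ana has value 288 MPa → rank 1.

1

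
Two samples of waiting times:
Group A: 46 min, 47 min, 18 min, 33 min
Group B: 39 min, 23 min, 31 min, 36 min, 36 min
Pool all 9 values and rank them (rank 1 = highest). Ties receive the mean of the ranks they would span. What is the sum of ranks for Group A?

Sorted (descending): 47, 46, 39, 36, 36, 33, 31, 23, 18
The 2 values of 36 occupy positions 4–5 → average rank (4+5)/2 = 4.5.
Group A values → pooled ranks: 46→2, 47→1, 18→9, 33→6
Rank sum = 2 + 1 + 9 + 6 = 18

18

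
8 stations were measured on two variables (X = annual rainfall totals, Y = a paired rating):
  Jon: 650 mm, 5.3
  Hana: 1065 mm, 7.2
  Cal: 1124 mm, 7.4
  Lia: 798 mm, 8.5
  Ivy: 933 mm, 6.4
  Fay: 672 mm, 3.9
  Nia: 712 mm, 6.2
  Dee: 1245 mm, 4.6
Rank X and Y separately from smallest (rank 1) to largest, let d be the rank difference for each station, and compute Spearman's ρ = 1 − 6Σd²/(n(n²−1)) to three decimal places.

0.310

Ranks of variable 1: 1, 6, 7, 4, 5, 2, 3, 8
Ranks of variable 2: 3, 6, 7, 8, 5, 1, 4, 2
d = r₁ − r₂: -2, 0, 0, -4, 0, 1, -1, 6
d²: 4, 0, 0, 16, 0, 1, 1, 36; Σd² = 58
ρ = 1 − 6·58/(8·63) = 1 − 348/504 = 0.310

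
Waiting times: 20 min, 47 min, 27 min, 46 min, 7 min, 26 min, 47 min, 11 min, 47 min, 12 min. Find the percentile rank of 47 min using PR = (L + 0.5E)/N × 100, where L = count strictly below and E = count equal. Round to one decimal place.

85.0

N = 10.
Strictly below 47: 7. Equal to 47: 3.
PR = (7 + 0.5·3)/10 × 100 = 85.0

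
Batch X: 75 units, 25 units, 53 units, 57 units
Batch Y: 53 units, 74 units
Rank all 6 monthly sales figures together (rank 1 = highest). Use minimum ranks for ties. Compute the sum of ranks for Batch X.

14

Sorted (descending): 75, 74, 57, 53, 53, 25
The 2 values of 53 occupy positions 4–5 → each gets rank 4.
Batch X values → pooled ranks: 75→1, 25→6, 53→4, 57→3
Rank sum = 1 + 6 + 4 + 3 = 14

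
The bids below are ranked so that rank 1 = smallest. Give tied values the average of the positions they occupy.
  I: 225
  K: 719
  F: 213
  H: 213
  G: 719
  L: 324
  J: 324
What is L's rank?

4.5

Sorted (ascending): 213, 213, 225, 324, 324, 719, 719
The 2 values of 213 occupy positions 1–2 → average rank (1+2)/2 = 1.5.
The 2 values of 324 occupy positions 4–5 → average rank (4+5)/2 = 4.5.
The 2 values of 719 occupy positions 6–7 → average rank (6+7)/2 = 6.5.
L has value 324 → rank 4.5.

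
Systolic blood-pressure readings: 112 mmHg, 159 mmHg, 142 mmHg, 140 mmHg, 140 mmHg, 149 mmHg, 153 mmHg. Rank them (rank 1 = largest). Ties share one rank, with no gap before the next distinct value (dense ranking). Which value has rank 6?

Sorted (descending): 159, 153, 149, 142, 140, 140, 112
The 2 values of 140 share dense rank 5.
Remaining distinct values take the next consecutive integers.
Rank 6 → value 112.

112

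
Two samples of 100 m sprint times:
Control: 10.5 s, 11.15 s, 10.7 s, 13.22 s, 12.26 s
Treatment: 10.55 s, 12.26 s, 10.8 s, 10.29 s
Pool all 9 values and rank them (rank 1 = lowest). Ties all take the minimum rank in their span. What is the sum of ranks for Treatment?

16

Sorted (ascending): 10.29, 10.5, 10.55, 10.7, 10.8, 11.15, 12.26, 12.26, 13.22
The 2 values of 12.26 occupy positions 7–8 → each gets rank 7.
Treatment values → pooled ranks: 10.55→3, 12.26→7, 10.8→5, 10.29→1
Rank sum = 3 + 7 + 5 + 1 = 16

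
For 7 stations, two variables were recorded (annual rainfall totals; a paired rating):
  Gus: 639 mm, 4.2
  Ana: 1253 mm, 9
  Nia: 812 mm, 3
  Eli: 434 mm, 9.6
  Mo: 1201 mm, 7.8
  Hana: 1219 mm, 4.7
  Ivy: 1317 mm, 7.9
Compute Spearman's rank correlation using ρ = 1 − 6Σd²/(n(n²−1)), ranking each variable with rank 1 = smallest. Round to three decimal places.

0.143

Ranks of variable 1: 2, 6, 3, 1, 4, 5, 7
Ranks of variable 2: 2, 6, 1, 7, 4, 3, 5
d = r₁ − r₂: 0, 0, 2, -6, 0, 2, 2
d²: 0, 0, 4, 36, 0, 4, 4; Σd² = 48
ρ = 1 − 6·48/(7·48) = 1 − 288/336 = 0.143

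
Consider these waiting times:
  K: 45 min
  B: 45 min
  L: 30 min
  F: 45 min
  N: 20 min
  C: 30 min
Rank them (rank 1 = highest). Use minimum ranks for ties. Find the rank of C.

Sorted (descending): 45, 45, 45, 30, 30, 20
The 3 values of 45 occupy positions 1–3 → each gets rank 1.
The 2 values of 30 occupy positions 4–5 → each gets rank 4.
C has value 30 min → rank 4.

4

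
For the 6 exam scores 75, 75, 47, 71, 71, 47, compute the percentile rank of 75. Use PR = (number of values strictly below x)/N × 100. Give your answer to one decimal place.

66.7

N = 6.
Strictly below 75: 4. Equal to 75: 2.
PR = 4/6 × 100 = 66.7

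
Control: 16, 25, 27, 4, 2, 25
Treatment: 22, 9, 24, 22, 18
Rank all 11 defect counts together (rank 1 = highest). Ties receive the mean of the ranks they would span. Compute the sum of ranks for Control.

Sorted (descending): 27, 25, 25, 24, 22, 22, 18, 16, 9, 4, 2
The 2 values of 25 occupy positions 2–3 → average rank (2+3)/2 = 2.5.
The 2 values of 22 occupy positions 5–6 → average rank (5+6)/2 = 5.5.
Control values → pooled ranks: 16→8, 25→2.5, 27→1, 4→10, 2→11, 25→2.5
Rank sum = 8 + 2.5 + 1 + 10 + 11 + 2.5 = 35

35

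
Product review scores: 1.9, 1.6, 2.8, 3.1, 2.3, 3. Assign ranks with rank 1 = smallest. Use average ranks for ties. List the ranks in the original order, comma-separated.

2, 1, 4, 6, 3, 5

Sorted (ascending): 1.6, 1.9, 2.3, 2.8, 3, 3.1
No ties — each value takes its position as its rank.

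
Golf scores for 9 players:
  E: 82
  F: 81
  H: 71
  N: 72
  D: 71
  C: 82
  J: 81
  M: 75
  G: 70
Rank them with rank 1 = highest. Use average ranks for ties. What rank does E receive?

Sorted (descending): 82, 82, 81, 81, 75, 72, 71, 71, 70
The 2 values of 82 occupy positions 1–2 → average rank (1+2)/2 = 1.5.
The 2 values of 81 occupy positions 3–4 → average rank (3+4)/2 = 3.5.
The 2 values of 71 occupy positions 7–8 → average rank (7+8)/2 = 7.5.
E has value 82 → rank 1.5.

1.5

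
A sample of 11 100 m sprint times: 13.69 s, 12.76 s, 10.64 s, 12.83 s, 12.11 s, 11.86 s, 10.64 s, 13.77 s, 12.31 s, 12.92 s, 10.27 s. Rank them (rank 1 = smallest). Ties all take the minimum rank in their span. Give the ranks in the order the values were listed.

10, 7, 2, 8, 5, 4, 2, 11, 6, 9, 1

Sorted (ascending): 10.27, 10.64, 10.64, 11.86, 12.11, 12.31, 12.76, 12.83, 12.92, 13.69, 13.77
The 2 values of 10.64 occupy positions 2–3 → each gets rank 2.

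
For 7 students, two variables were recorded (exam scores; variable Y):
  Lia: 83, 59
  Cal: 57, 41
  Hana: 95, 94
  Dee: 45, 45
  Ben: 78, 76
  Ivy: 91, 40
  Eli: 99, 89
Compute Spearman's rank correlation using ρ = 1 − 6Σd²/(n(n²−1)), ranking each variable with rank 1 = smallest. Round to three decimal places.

0.536

Ranks of variable 1: 4, 2, 6, 1, 3, 5, 7
Ranks of variable 2: 4, 2, 7, 3, 5, 1, 6
d = r₁ − r₂: 0, 0, -1, -2, -2, 4, 1
d²: 0, 0, 1, 4, 4, 16, 1; Σd² = 26
ρ = 1 − 6·26/(7·48) = 1 − 156/336 = 0.536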